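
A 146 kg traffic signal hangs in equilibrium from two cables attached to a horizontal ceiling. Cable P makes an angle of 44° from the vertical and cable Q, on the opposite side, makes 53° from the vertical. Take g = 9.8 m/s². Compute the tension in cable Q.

Angles from the horizontal: cable P is 90° − 44° = 46°, cable Q is 90° − 53° = 37°.
Weight W = 146 × 9.8 = 1431 N acts straight down.
Horizontal: T_P cos 46° = T_Q cos 37°  →  T_P = 1.15 T_Q.
Vertical: T_P sin 46° + T_Q sin 37° = 1431.
Substituting the horizontal relation into the vertical equation gives 1.429 T_Q = 1431, so T_Q = 1001 N.

T_Q ≈ 1000 N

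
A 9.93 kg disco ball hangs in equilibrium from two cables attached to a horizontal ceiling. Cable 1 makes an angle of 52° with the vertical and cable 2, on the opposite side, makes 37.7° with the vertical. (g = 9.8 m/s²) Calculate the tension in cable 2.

T_2 ≈ 76.7 N

Angles from the horizontal: cable 1 is 90° − 52° = 38°, cable 2 is 90° − 37.7° = 52.3°.
Weight W = 9.93 × 9.8 = 97.31 N acts straight down.
Horizontal: T_1 cos 38° = T_2 cos 52.3°  →  T_1 = 0.776 T_2.
Vertical: T_1 sin 38° + T_2 sin 52.3° = 97.31.
Substituting the horizontal relation into the vertical equation gives 1.269 T_2 = 97.31, so T_2 = 76.69 N.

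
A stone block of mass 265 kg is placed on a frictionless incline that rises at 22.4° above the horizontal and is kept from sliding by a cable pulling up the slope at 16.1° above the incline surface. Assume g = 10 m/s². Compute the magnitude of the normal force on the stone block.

Take axes along and perpendicular to the incline. Weight components: W sin 22.4° = 1010 N down-slope, W cos 22.4° = 2450 N into the surface.
Along incline: T cos 16.1° = W sin 22.4° → T = 1051 N.
Perpendicular: N = W cos 22.4° − T sin 16.1° = 2159 N.

N ≈ 2160 N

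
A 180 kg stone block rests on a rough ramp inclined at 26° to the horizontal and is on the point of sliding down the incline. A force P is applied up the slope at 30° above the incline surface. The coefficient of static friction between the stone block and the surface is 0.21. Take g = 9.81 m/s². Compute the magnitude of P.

P ≈ 579 N

On the verge of sliding down the incline, friction equals μN and acts up the slope.
Perpendicular: N + P sin 30° = W cos 26° = 1587 N.
Along incline: P cos 30° + μN = W sin 26° with W sin 26° = 774.1 N.
Solving the pair for P and N: P = 579.2 N, N = 1297 N (and f = μN = 272.5 N).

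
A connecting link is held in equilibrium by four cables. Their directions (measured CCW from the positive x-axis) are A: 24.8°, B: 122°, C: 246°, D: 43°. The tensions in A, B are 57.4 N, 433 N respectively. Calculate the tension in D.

T_D ≈ 822 N

Resolve: ΣF_x = 57.4 cos 24.8° + 433 cos 122° + T_C cos 246° + T_D cos 43° = 0.
        ΣF_y = 57.4 sin 24.8° + 433 sin 122° + T_C sin 246° + T_D sin 43° = 0.
The known terms sum to (-177.3, 391.3) N, so -0.4067 T_C + 0.7314 T_D = 177.3 and -0.9135 T_C + 0.6820 T_D = -391.3.
Solving simultaneously: T_C = 1042 N, T_D = 822 N.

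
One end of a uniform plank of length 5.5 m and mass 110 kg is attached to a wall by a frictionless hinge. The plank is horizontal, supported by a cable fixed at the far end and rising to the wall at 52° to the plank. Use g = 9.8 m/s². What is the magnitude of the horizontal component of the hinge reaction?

H_x ≈ 421 N

Take torques about the hinge: T sin 52° · 5.5 = 110×9.8×2.75 = 2964.5 N·m.
So T = 2964.5 / (0.7880 × 5.5) = 684 N.
ΣF_x = 0: H_x = T cos 52° = 421.11 N.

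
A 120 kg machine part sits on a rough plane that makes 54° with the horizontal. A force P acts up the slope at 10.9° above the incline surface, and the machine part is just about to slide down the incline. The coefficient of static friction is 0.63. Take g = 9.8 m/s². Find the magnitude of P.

P ≈ 598 N

On the verge of sliding down the incline, friction equals μN and acts up the slope.
Perpendicular: N + P sin 10.9° = W cos 54° = 691.2 N.
Along incline: P cos 10.9° + μN = W sin 54° with W sin 54° = 951.4 N.
Solving the pair for P and N: P = 597.9 N, N = 578.2 N (and f = μN = 364.2 N).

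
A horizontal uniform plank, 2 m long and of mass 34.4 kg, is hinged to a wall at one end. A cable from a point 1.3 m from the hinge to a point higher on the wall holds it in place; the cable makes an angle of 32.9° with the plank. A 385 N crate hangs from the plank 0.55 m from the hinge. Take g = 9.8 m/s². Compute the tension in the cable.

Take torques about the hinge: T sin 32.9° · 1.3 = 34.4×9.8×1 + 385×0.55 = 548.87 N·m.
So T = 548.87 / (0.5432 × 1.3) = 777.3 N.

T ≈ 777 N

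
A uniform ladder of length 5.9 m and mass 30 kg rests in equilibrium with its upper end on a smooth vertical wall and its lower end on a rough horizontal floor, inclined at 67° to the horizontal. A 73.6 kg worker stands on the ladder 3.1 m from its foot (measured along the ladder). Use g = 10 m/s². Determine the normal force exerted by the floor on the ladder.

N_floor ≈ 1040 N

ΣF_y = 0: N_floor = 30×10 + 73.6×10 = 1036 N.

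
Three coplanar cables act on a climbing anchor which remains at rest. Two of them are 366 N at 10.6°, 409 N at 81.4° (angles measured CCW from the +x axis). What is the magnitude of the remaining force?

Sum the known components: ΣF_x = 420.9 N, ΣF_y = 471.7 N.
For equilibrium the remaining force must supply (−ΣF_x, −ΣF_y) = (-420.9, -471.7) N.
Magnitude = √((-420.9)² + (-471.7)²) = 632.2 N; direction = atan2(-471.7, -420.9) = 228.3°.

F ≈ 632 N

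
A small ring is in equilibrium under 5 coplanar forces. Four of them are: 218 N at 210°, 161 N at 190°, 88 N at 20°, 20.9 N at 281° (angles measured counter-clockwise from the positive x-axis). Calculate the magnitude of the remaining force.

Sum the known components: ΣF_x = -260.7 N, ΣF_y = -127.4 N.
For equilibrium the remaining force must supply (−ΣF_x, −ΣF_y) = (260.7, 127.4) N.
Magnitude = √((260.7)² + (127.4)²) = 290.1 N; direction = atan2(127.4, 260.7) = 26.0°.

F ≈ 290 N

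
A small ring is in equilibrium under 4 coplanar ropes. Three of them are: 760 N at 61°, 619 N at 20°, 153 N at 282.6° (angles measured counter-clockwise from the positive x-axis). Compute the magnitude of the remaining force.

F ≈ 1220 N

Sum the known components: ΣF_x = 983.5 N, ΣF_y = 727.1 N.
For equilibrium the remaining force must supply (−ΣF_x, −ΣF_y) = (-983.5, -727.1) N.
Magnitude = √((-983.5)² + (-727.1)²) = 1223 N; direction = atan2(-727.1, -983.5) = 216.5°.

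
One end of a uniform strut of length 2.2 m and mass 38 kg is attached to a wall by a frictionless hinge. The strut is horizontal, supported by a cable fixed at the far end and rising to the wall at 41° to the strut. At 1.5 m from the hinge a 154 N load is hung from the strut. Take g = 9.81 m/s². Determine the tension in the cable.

T ≈ 444 N

Take torques about the hinge: T sin 41° · 2.2 = 38×9.81×1.1 + 154×1.5 = 641.06 N·m.
So T = 641.06 / (0.6561 × 2.2) = 444.15 N.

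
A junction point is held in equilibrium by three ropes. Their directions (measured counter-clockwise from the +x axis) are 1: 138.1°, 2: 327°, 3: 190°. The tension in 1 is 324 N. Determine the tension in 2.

Resolve: ΣF_x = 324 cos 138.1° + T_2 cos 327° + T_3 cos 190° = 0.
        ΣF_y = 324 sin 138.1° + T_2 sin 327° + T_3 sin 190° = 0.
The known terms sum to (-241.2, 216.4) N, so 0.8387 T_2 − 0.9848 T_3 = 241.2 and -0.5446 T_2 − 0.1736 T_3 = -216.4.
Solving simultaneously: T_2 = 373.9 N, T_3 = 73.50 N.

T_2 ≈ 374 N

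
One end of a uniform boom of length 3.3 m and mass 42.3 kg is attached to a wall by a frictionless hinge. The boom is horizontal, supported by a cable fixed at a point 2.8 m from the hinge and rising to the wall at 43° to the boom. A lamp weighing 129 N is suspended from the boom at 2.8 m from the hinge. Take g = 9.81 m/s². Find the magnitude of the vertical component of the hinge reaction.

Take torques about the hinge: T sin 43° · 2.8 = 42.3×9.81×1.65 + 129×2.8 = 1045.9 N·m.
So T = 1045.9 / (0.6820 × 2.8) = 547.7 N.
ΣF_y = 0: H_y = (42.3×9.81 + 129) − T sin 43° = 543.96 − 373.53 = 170.43 N.

|H_y| ≈ 170 N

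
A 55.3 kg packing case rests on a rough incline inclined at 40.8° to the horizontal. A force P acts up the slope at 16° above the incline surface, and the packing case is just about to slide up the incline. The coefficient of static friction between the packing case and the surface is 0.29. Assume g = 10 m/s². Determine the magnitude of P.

On the verge of sliding up the incline, friction equals μN and acts down the slope.
Perpendicular: N + P sin 16° = W cos 40.8° = 418.6 N.
Along incline: P cos 16° = W sin 40.8° + μN  with W sin 40.8° = 361.3 N.
Solving the pair for P and N: P = 463.6 N, N = 290.8 N (and f = μN = 84.34 N).

P ≈ 464 N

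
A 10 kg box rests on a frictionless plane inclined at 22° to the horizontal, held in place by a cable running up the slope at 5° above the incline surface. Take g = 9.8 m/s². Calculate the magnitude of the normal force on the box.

N ≈ 87.7 N

Take axes along and perpendicular to the incline. Weight components: W sin 22° = 36.71 N down-slope, W cos 22° = 90.86 N into the surface.
Along incline: T cos 5° = W sin 22° → T = 36.85 N.
Perpendicular: N = W cos 22° − T sin 5° = 87.65 N.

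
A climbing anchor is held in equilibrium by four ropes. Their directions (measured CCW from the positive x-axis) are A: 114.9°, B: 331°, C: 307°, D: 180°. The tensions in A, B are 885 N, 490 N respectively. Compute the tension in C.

T_C ≈ 708 N

Resolve: ΣF_x = 885 cos 114.9° + 490 cos 331° + T_C cos 307° + T_D cos 180° = 0.
        ΣF_y = 885 sin 114.9° + 490 sin 331° + T_C sin 307° + T_D sin 180° = 0.
The known terms sum to (55.95, 565.2) N, so 0.6018 T_C − 1.0000 T_D = -55.95 and -0.7986 T_C + 0.0000 T_D = -565.2.
Solving simultaneously: T_C = 707.7 N, T_D = 481.8 N.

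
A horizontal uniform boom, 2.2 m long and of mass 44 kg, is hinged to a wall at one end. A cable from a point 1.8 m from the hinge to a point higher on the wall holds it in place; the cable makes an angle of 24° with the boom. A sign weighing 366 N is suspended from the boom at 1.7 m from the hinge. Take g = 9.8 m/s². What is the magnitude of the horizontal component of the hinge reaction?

H_x ≈ 1370 N

Take torques about the hinge: T sin 24° · 1.8 = 44×9.8×1.1 + 366×1.7 = 1096.5 N·m.
So T = 1096.5 / (0.4067 × 1.8) = 1497.7 N.
ΣF_x = 0: H_x = T cos 24° = 1368.2 N.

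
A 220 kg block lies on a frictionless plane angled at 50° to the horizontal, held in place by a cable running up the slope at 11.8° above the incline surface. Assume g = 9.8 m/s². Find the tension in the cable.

T ≈ 1690 N

Take axes along and perpendicular to the incline. Weight components: W sin 50° = 1652 N down-slope, W cos 50° = 1386 N into the surface.
Along incline: T cos 11.8° = W sin 50° → T = 1687 N.
Perpendicular: N = W cos 50° − T sin 11.8° = 1041 N.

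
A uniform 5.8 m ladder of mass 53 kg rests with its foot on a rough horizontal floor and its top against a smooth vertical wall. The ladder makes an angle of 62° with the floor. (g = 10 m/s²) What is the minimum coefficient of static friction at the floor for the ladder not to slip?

μ_min ≈ 0.266

ΣF_y = 0: N_floor = 53×10 = 530 N.
Torques about the foot: N_wall · 5.8 sin 62° = 53×10×2.9 cos 62° → N_wall = 140.9 N.
ΣF_x = 0: f_floor = N_wall = 140.9 N.
μ_min = f_floor / N_floor = 140.9 / 530 = 0.2659.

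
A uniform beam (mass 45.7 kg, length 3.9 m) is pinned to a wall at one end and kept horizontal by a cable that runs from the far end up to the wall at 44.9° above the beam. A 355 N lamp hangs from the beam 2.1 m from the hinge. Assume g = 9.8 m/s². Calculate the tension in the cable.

T ≈ 588 N

Take torques about the hinge: T sin 44.9° · 3.9 = 45.7×9.8×1.95 + 355×2.1 = 1618.8 N·m.
So T = 1618.8 / (0.7059 × 3.9) = 588.04 N.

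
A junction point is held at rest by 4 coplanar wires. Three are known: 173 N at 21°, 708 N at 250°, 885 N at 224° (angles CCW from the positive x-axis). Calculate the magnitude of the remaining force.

F ≈ 1410 N

Sum the known components: ΣF_x = -717.3 N, ΣF_y = -1218 N.
For equilibrium the remaining force must supply (−ΣF_x, −ΣF_y) = (717.3, 1218) N.
Magnitude = √((717.3)² + (1218)²) = 1414 N; direction = atan2(1218, 717.3) = 59.5°.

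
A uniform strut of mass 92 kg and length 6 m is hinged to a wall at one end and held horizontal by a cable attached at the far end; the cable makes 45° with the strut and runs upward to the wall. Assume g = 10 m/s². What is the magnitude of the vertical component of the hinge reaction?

|H_y| ≈ 460 N

Take torques about the hinge: T sin 45° · 6 = 92×10×3 = 2760 N·m.
So T = 2760 / (0.7071 × 6) = 650.54 N.
ΣF_y = 0: H_y = (92×10) − T sin 45° = 920 − 460 = 460 N.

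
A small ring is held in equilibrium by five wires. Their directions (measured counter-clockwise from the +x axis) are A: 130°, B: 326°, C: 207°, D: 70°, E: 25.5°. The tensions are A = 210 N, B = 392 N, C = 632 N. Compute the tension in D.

Resolve: ΣF_x = 210 cos 130° + 392 cos 326° + 632 cos 207° + T_D cos 70° + T_E cos 25.5° = 0.
        ΣF_y = 210 sin 130° + 392 sin 326° + 632 sin 207° + T_D sin 70° + T_E sin 25.5° = 0.
The known terms sum to (-373.1, -345.3) N, so 0.3420 T_D + 0.9026 T_E = 373.1 and 0.9397 T_D + 0.4305 T_E = 345.3.
Solving simultaneously: T_D = 215.4 N, T_E = 331.8 N.

T_D ≈ 215 N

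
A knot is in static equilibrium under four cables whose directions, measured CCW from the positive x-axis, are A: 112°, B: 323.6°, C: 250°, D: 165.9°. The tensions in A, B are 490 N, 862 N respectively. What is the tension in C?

Resolve: ΣF_x = 490 cos 112° + 862 cos 323.6° + T_C cos 250° + T_D cos 165.9° = 0.
        ΣF_y = 490 sin 112° + 862 sin 323.6° + T_C sin 250° + T_D sin 165.9° = 0.
The known terms sum to (510.3, -57.21) N, so -0.3420 T_C − 0.9699 T_D = -510.3 and -0.9397 T_C + 0.2436 T_D = 57.21.
Solving simultaneously: T_C = 69.19 N, T_D = 501.7 N.

T_C ≈ 69.2 N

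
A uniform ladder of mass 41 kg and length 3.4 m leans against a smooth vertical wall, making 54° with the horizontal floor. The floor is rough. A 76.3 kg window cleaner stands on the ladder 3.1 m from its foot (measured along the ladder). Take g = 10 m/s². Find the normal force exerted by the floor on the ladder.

N_floor ≈ 1170 N

ΣF_y = 0: N_floor = 41×10 + 76.3×10 = 1173 N.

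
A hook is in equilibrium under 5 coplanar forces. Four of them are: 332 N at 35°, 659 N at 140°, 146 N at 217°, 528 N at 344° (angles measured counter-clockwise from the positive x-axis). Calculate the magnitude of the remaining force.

F ≈ 412 N

Sum the known components: ΣF_x = 158.1 N, ΣF_y = 380.6 N.
For equilibrium the remaining force must supply (−ΣF_x, −ΣF_y) = (-158.1, -380.6) N.
Magnitude = √((-158.1)² + (-380.6)²) = 412.1 N; direction = atan2(-380.6, -158.1) = 247.4°.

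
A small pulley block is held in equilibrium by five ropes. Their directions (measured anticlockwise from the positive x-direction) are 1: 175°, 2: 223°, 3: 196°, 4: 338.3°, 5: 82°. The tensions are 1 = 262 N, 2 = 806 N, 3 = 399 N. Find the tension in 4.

Resolve: ΣF_x = 262 cos 175° + 806 cos 223° + 399 cos 196° + T_4 cos 338.3° + T_5 cos 82° = 0.
        ΣF_y = 262 sin 175° + 806 sin 223° + 399 sin 196° + T_4 sin 338.3° + T_5 sin 82° = 0.
The known terms sum to (-1234, -636.8) N, so 0.9291 T_4 + 0.1392 T_5 = 1234 and -0.3697 T_4 + 0.9903 T_5 = 636.8.
Solving simultaneously: T_4 = 1167 N, T_5 = 1079 N.

T_4 ≈ 1170 N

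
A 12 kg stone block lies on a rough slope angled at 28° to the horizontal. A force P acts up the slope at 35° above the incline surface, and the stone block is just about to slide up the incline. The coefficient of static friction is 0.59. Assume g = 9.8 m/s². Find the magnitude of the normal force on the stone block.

N ≈ 46.1 N

On the verge of sliding up the incline, friction equals μN and acts down the slope.
Perpendicular: N + P sin 35° = W cos 28° = 103.8 N.
Along incline: P cos 35° = W sin 28° + μN  with W sin 28° = 55.21 N.
Solving the pair for P and N: P = 100.6 N, N = 46.12 N (and f = μN = 27.21 N).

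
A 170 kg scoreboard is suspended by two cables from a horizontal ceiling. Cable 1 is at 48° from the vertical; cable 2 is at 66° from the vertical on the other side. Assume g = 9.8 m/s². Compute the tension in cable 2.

T_2 ≈ 1360 N

Angles from the horizontal: cable 1 is 90° − 48° = 42°, cable 2 is 90° − 66° = 24°.
Weight W = 170 × 9.8 = 1666 N acts straight down.
Horizontal: T_1 cos 42° = T_2 cos 24°  →  T_1 = 1.229 T_2.
Vertical: T_1 sin 42° + T_2 sin 24° = 1666.
Substituting the horizontal relation into the vertical equation gives 1.229 T_2 = 1666, so T_2 = 1355 N.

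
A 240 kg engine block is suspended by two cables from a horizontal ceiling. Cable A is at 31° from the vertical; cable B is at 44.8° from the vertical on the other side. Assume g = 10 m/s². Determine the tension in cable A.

T_A ≈ 1740 N

Angles from the horizontal: cable A is 90° − 31° = 59°, cable B is 90° − 44.8° = 45.2°.
Weight W = 240 × 10 = 2400 N acts straight down.
Horizontal: T_A cos 59° = T_B cos 45.2°  →  T_B = 0.7309 T_A.
Vertical: T_A sin 59° + T_B sin 45.2° = 2400.
Substituting the horizontal relation into the vertical equation gives 1.376 T_A = 2400, so T_A = 1744 N.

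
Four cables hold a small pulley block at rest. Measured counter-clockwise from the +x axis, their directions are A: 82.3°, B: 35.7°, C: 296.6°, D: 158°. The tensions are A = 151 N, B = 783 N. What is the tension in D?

T_D ≈ 1300 N

Resolve: ΣF_x = 151 cos 82.3° + 783 cos 35.7° + T_C cos 296.6° + T_D cos 158° = 0.
        ΣF_y = 151 sin 82.3° + 783 sin 35.7° + T_C sin 296.6° + T_D sin 158° = 0.
The known terms sum to (656.1, 606.6) N, so 0.4478 T_C − 0.9272 T_D = -656.1 and -0.8942 T_C + 0.3746 T_D = -606.6.
Solving simultaneously: T_C = 1222 N, T_D = 1298 N.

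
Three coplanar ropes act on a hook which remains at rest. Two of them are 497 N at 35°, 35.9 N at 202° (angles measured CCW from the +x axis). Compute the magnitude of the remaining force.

F ≈ 462 N

Sum the known components: ΣF_x = 373.8 N, ΣF_y = 271.6 N.
For equilibrium the remaining force must supply (−ΣF_x, −ΣF_y) = (-373.8, -271.6) N.
Magnitude = √((-373.8)² + (-271.6)²) = 462.1 N; direction = atan2(-271.6, -373.8) = 216.0°.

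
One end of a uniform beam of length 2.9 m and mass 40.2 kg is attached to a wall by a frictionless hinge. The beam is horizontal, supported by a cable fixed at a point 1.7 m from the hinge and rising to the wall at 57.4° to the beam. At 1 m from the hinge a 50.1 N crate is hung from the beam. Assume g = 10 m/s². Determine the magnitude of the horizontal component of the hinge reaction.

H_x ≈ 238 N

Take torques about the hinge: T sin 57.4° · 1.7 = 40.2×10×1.45 + 50.1×1 = 633 N·m.
So T = 633 / (0.8425 × 1.7) = 441.99 N.
ΣF_x = 0: H_x = T cos 57.4° = 238.13 N.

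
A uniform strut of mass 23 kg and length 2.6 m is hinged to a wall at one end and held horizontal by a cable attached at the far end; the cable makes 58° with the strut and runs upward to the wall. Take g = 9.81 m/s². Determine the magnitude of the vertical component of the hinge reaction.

Take torques about the hinge: T sin 58° · 2.6 = 23×9.81×1.3 = 293.32 N·m.
So T = 293.32 / (0.8480 × 2.6) = 133.03 N.
ΣF_y = 0: H_y = (23×9.81) − T sin 58° = 225.63 − 112.82 = 112.82 N.

|H_y| ≈ 113 N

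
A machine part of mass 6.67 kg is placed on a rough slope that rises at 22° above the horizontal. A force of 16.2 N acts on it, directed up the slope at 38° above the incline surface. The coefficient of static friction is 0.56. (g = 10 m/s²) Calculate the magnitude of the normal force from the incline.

Axes along / perpendicular to the incline. W sin 22° = 24.99 N down-slope; W cos 22° = 61.84 N into the surface.
Perpendicular: N = W cos 22° − P sin 38° = 61.84 − 9.974 = 51.87 N.
Along incline: P cos 38° + f = W sin 22° (friction acts up-slope) → f = 24.99 − 12.77 = 12.22 N.
|f| = 12.22 N ≤ μN = 29.05 N, so the machine part is indeed static.

N ≈ 51.9 N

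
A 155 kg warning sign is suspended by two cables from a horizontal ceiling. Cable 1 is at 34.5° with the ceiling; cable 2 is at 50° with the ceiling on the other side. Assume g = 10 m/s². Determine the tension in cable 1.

T_1 ≈ 1000 N

Weight W = 155 × 10 = 1550 N acts straight down.
Horizontal: T_1 cos 34.5° = T_2 cos 50°  →  T_2 = 1.282 T_1.
Vertical: T_1 sin 34.5° + T_2 sin 50° = 1550.
Substituting the horizontal relation into the vertical equation gives 1.549 T_1 = 1550, so T_1 = 1001 N.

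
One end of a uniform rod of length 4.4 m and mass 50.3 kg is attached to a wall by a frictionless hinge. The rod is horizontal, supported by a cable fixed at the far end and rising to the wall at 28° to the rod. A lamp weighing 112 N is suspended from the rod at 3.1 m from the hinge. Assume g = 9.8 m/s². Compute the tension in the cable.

T ≈ 693 N

Take torques about the hinge: T sin 28° · 4.4 = 50.3×9.8×2.2 + 112×3.1 = 1431.7 N·m.
So T = 1431.7 / (0.4695 × 4.4) = 693.08 N.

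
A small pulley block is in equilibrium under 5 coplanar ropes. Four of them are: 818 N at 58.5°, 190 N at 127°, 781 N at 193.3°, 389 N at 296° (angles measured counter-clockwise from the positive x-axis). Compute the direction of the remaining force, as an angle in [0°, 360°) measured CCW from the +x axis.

Sum the known components: ΣF_x = -276.5 N, ΣF_y = 319.9 N.
For equilibrium the remaining force must supply (−ΣF_x, −ΣF_y) = (276.5, -319.9) N.
Magnitude = √((276.5)² + (-319.9)²) = 422.8 N; direction = atan2(-319.9, 276.5) = 310.8°.

θ ≈ 311°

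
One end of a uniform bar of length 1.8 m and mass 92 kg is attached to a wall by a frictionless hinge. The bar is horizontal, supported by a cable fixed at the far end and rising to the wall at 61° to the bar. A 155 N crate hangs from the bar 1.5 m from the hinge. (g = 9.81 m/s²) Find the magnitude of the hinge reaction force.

Take torques about the hinge: T sin 61° · 1.8 = 92×9.81×0.9 + 155×1.5 = 1044.8 N·m.
So T = 1044.8 / (0.8746 × 1.8) = 663.63 N.
ΣF_x = 0: H_x = T cos 61° = 321.74 N.
ΣF_y = 0: H_y = (92×9.81 + 155) − T sin 61° = 1057.5 − 580.43 = 477.09 N.
|H| = √(H_x² + H_y²) = √((321.74)² + (477.09)²) = 575.44 N.

|H| ≈ 575 N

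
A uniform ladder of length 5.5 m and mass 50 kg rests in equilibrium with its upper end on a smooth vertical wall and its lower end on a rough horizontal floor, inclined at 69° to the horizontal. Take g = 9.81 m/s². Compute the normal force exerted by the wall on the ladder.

Torques about the foot: N_wall · 5.5 sin 69° = 50×9.81×2.75 cos 69° → N_wall = 94.143 N.

N_wall ≈ 94.1 N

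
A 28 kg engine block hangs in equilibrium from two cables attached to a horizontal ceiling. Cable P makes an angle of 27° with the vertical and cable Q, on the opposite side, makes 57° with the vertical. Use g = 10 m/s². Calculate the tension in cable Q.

Angles from the horizontal: cable P is 90° − 27° = 63°, cable Q is 90° − 57° = 33°.
Weight W = 28 × 10 = 280 N acts straight down.
Horizontal: T_P cos 63° = T_Q cos 33°  →  T_P = 1.847 T_Q.
Vertical: T_P sin 63° + T_Q sin 33° = 280.
Substituting the horizontal relation into the vertical equation gives 2.191 T_Q = 280, so T_Q = 127.8 N.

T_Q ≈ 128 N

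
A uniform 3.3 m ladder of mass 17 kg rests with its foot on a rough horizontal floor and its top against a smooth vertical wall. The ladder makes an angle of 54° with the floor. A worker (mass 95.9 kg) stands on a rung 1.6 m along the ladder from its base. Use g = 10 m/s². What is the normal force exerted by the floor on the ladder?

N_floor ≈ 1130 N

ΣF_y = 0: N_floor = 17×10 + 95.9×10 = 1129 N.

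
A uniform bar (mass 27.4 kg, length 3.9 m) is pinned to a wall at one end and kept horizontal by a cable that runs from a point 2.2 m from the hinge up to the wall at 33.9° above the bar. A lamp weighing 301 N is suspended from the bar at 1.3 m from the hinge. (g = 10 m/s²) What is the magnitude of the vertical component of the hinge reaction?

Take torques about the hinge: T sin 33.9° · 2.2 = 27.4×10×1.95 + 301×1.3 = 925.6 N·m.
So T = 925.6 / (0.5577 × 2.2) = 754.34 N.
ΣF_y = 0: H_y = (27.4×10 + 301) − T sin 33.9° = 575 − 420.73 = 154.27 N.

|H_y| ≈ 154 N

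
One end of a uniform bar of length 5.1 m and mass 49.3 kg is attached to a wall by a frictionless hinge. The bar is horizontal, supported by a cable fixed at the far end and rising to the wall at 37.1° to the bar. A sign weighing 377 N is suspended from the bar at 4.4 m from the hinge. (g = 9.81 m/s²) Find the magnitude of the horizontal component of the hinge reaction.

Take torques about the hinge: T sin 37.1° · 5.1 = 49.3×9.81×2.55 + 377×4.4 = 2892.1 N·m.
So T = 2892.1 / (0.6032 × 5.1) = 940.09 N.
ΣF_x = 0: H_x = T cos 37.1° = 749.8 N.

H_x ≈ 750 N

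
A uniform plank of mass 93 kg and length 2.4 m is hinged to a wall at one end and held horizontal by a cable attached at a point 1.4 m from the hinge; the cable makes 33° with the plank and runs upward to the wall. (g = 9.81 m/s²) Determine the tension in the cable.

T ≈ 1440 N

Take torques about the hinge: T sin 33° · 1.4 = 93×9.81×1.2 = 1094.8 N·m.
So T = 1094.8 / (0.5446 × 1.4) = 1435.8 N.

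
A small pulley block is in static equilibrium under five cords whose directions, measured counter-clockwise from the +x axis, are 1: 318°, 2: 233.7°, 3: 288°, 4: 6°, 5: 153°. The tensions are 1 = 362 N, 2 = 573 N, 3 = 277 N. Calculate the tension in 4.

T_4 ≈ 1570 N

Resolve: ΣF_x = 362 cos 318° + 573 cos 233.7° + 277 cos 288° + T_4 cos 6° + T_5 cos 153° = 0.
        ΣF_y = 362 sin 318° + 573 sin 233.7° + 277 sin 288° + T_4 sin 6° + T_5 sin 153° = 0.
The known terms sum to (15.39, -967.5) N, so 0.9945 T_4 − 0.8910 T_5 = -15.39 and 0.1045 T_4 + 0.4540 T_5 = 967.5.
Solving simultaneously: T_4 = 1570 N, T_5 = 1770 N.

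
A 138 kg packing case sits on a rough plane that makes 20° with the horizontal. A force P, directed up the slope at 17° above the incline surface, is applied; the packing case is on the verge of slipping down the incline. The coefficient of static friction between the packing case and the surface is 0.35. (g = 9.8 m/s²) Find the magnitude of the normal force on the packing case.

On the verge of sliding down the incline, friction equals μN and acts up the slope.
Perpendicular: N + P sin 17° = W cos 20° = 1271 N.
Along incline: P cos 17° + μN = W sin 20° with W sin 20° = 462.5 N.
Solving the pair for P and N: P = 20.79 N, N = 1265 N (and f = μN = 442.7 N).

N ≈ 1260 N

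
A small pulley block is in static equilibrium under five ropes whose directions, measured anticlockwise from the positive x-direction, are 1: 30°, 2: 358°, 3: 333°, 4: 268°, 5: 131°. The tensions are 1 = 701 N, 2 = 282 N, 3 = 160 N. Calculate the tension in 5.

Resolve: ΣF_x = 701 cos 30° + 282 cos 358° + 160 cos 333° + T_4 cos 268° + T_5 cos 131° = 0.
        ΣF_y = 701 sin 30° + 282 sin 358° + 160 sin 333° + T_4 sin 268° + T_5 sin 131° = 0.
The known terms sum to (1031, 268) N, so -0.0349 T_4 − 0.6561 T_5 = -1031 and -0.9994 T_4 + 0.7547 T_5 = -268.
Solving simultaneously: T_4 = 1399 N, T_5 = 1498 N.

T_5 ≈ 1500 N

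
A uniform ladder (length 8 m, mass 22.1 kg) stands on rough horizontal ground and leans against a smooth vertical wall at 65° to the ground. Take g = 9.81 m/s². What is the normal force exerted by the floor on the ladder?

ΣF_y = 0: N_floor = 22.1×9.81 = 216.8 N.

N_floor ≈ 217 N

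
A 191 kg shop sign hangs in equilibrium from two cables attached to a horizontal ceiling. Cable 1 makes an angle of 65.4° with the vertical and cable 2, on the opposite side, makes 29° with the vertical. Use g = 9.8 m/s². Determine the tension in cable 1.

Angles from the horizontal: cable 1 is 90° − 65.4° = 24.6°, cable 2 is 90° − 29° = 61°.
Weight W = 191 × 9.8 = 1872 N acts straight down.
Horizontal: T_1 cos 24.6° = T_2 cos 61°  →  T_2 = 1.875 T_1.
Vertical: T_1 sin 24.6° + T_2 sin 61° = 1872.
Substituting the horizontal relation into the vertical equation gives 2.057 T_1 = 1872, so T_1 = 910.1 N.

T_1 ≈ 910 N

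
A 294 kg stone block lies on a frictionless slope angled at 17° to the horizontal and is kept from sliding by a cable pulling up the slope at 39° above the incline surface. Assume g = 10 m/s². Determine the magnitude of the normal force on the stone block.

N ≈ 2120 N

Take axes along and perpendicular to the incline. Weight components: W sin 17° = 859.6 N down-slope, W cos 17° = 2812 N into the surface.
Along incline: T cos 39° = W sin 17° → T = 1106 N.
Perpendicular: N = W cos 17° − T sin 39° = 2115 N.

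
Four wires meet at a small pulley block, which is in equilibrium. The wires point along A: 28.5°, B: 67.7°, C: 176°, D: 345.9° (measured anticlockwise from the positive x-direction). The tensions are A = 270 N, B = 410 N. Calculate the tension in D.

Resolve: ΣF_x = 270 cos 28.5° + 410 cos 67.7° + T_C cos 176° + T_D cos 345.9° = 0.
        ΣF_y = 270 sin 28.5° + 410 sin 67.7° + T_C sin 176° + T_D sin 345.9° = 0.
The known terms sum to (392.9, 508.2) N, so -0.9976 T_C + 0.9699 T_D = -392.9 and 0.0698 T_C − 0.2436 T_D = -508.2.
Solving simultaneously: T_C = 3356 N, T_D = 3047 N.

T_D ≈ 3050 N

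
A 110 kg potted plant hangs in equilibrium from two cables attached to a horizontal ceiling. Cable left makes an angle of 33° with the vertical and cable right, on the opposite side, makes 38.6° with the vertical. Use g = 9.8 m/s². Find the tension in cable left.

Angles from the horizontal: cable left is 90° − 33° = 57°, cable right is 90° − 38.6° = 51.4°.
Weight W = 110 × 9.8 = 1078 N acts straight down.
Horizontal: T_left cos 57° = T_right cos 51.4°  →  T_right = 0.873 T_left.
Vertical: T_left sin 57° + T_right sin 51.4° = 1078.
Substituting the horizontal relation into the vertical equation gives 1.521 T_left = 1078, so T_left = 708.8 N.

T_left ≈ 709 N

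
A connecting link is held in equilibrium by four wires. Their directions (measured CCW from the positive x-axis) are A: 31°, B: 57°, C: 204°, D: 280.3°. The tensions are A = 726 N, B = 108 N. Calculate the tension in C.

Resolve: ΣF_x = 726 cos 31° + 108 cos 57° + T_C cos 204° + T_D cos 280.3° = 0.
        ΣF_y = 726 sin 31° + 108 sin 57° + T_C sin 204° + T_D sin 280.3° = 0.
The known terms sum to (681.1, 464.5) N, so -0.9135 T_C + 0.1788 T_D = -681.1 and -0.4067 T_C − 0.9839 T_D = -464.5.
Solving simultaneously: T_C = 775.3 N, T_D = 151.6 N.

T_C ≈ 775 N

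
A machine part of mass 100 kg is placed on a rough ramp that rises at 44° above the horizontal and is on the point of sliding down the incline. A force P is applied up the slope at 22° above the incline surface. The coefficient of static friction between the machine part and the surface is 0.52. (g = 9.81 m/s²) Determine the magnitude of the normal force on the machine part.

On the verge of sliding down the incline, friction equals μN and acts up the slope.
Perpendicular: N + P sin 22° = W cos 44° = 705.7 N.
Along incline: P cos 22° + μN = W sin 44° with W sin 44° = 681.5 N.
Solving the pair for P and N: P = 429.4 N, N = 544.8 N (and f = μN = 283.3 N).

N ≈ 545 N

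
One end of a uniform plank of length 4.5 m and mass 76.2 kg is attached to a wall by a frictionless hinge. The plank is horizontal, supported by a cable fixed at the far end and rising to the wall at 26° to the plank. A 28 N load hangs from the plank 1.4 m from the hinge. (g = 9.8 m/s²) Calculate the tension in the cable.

Take torques about the hinge: T sin 26° · 4.5 = 76.2×9.8×2.25 + 28×1.4 = 1719.4 N·m.
So T = 1719.4 / (0.4384 × 4.5) = 871.62 N.

T ≈ 872 N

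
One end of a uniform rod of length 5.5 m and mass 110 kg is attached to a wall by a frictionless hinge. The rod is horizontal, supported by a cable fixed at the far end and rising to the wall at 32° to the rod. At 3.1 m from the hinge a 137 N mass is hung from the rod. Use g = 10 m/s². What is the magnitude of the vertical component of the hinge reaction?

|H_y| ≈ 610 N

Take torques about the hinge: T sin 32° · 5.5 = 110×10×2.75 + 137×3.1 = 3449.7 N·m.
So T = 3449.7 / (0.5299 × 5.5) = 1183.6 N.
ΣF_y = 0: H_y = (110×10 + 137) − T sin 32° = 1237 − 627.22 = 609.78 N.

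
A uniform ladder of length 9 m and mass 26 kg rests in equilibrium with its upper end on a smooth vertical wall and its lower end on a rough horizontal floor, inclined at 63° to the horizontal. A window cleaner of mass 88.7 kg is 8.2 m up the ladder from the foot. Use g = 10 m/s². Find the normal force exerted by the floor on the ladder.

ΣF_y = 0: N_floor = 26×10 + 88.7×10 = 1147 N.

N_floor ≈ 1150 N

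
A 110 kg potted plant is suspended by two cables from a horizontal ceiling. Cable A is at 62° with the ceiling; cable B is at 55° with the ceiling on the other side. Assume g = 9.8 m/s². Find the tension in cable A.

Weight W = 110 × 9.8 = 1078 N acts straight down.
Horizontal: T_A cos 62° = T_B cos 55°  →  T_B = 0.8185 T_A.
Vertical: T_A sin 62° + T_B sin 55° = 1078.
Substituting the horizontal relation into the vertical equation gives 1.553 T_A = 1078, so T_A = 694 N.

T_A ≈ 694 N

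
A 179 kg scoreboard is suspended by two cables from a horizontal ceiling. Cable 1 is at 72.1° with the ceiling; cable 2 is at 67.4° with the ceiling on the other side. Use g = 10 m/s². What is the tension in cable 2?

T_2 ≈ 847 N

Weight W = 179 × 10 = 1790 N acts straight down.
Horizontal: T_1 cos 72.1° = T_2 cos 67.4°  →  T_1 = 1.25 T_2.
Vertical: T_1 sin 72.1° + T_2 sin 67.4° = 1790.
Substituting the horizontal relation into the vertical equation gives 2.113 T_2 = 1790, so T_2 = 847.1 N.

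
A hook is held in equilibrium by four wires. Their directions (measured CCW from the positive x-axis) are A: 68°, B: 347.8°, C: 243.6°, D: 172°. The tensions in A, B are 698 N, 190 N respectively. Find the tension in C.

T_C ≈ 699 N

Resolve: ΣF_x = 698 cos 68° + 190 cos 347.8° + T_C cos 243.6° + T_D cos 172° = 0.
        ΣF_y = 698 sin 68° + 190 sin 347.8° + T_C sin 243.6° + T_D sin 172° = 0.
The known terms sum to (447.2, 607) N, so -0.4446 T_C − 0.9903 T_D = -447.2 and -0.8957 T_C + 0.1392 T_D = -607.
Solving simultaneously: T_C = 699.1 N, T_D = 137.7 N.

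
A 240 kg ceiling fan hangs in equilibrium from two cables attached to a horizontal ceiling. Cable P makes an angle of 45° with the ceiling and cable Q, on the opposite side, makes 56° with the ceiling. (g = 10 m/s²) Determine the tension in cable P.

T_P ≈ 1370 N

Weight W = 240 × 10 = 2400 N acts straight down.
Horizontal: T_P cos 45° = T_Q cos 56°  →  T_Q = 1.265 T_P.
Vertical: T_P sin 45° + T_Q sin 56° = 2400.
Substituting the horizontal relation into the vertical equation gives 1.755 T_P = 2400, so T_P = 1367 N.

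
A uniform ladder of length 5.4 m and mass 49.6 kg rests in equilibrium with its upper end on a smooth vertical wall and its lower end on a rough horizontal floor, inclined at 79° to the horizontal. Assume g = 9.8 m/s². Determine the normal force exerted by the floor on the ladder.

ΣF_y = 0: N_floor = 49.6×9.8 = 486.08 N.

N_floor ≈ 486 N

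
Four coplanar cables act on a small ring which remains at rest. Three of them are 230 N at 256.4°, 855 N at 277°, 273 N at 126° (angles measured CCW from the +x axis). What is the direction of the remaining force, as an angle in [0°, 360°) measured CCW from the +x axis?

θ ≈ 82.6°

Sum the known components: ΣF_x = -110.3 N, ΣF_y = -851.3 N.
For equilibrium the remaining force must supply (−ΣF_x, −ΣF_y) = (110.3, 851.3) N.
Magnitude = √((110.3)² + (851.3)²) = 858.4 N; direction = atan2(851.3, 110.3) = 82.6°.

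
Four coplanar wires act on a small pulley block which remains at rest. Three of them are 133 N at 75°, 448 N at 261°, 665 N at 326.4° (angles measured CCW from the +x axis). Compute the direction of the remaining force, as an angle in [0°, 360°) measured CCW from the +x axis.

Sum the known components: ΣF_x = 518.2 N, ΣF_y = -682 N.
For equilibrium the remaining force must supply (−ΣF_x, −ΣF_y) = (-518.2, 682) N.
Magnitude = √((-518.2)² + (682)²) = 856.6 N; direction = atan2(682, -518.2) = 127.2°.

θ ≈ 127°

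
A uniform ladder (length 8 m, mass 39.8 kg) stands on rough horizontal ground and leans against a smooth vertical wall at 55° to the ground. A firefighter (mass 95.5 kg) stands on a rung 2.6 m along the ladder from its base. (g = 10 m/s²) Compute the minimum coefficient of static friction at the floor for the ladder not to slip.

μ_min ≈ 0.264

ΣF_y = 0: N_floor = 39.8×10 + 95.5×10 = 1353 N.
Torques about the foot: N_wall · 8 sin 55° = 39.8×10×4 cos 55° + 95.5×10×2.6 cos 55° → N_wall = 356.67 N.
ΣF_x = 0: f_floor = N_wall = 356.67 N.
μ_min = f_floor / N_floor = 356.67 / 1353 = 0.2636.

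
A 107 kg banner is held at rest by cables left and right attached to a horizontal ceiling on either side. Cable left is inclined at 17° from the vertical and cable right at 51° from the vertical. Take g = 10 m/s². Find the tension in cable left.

Angles from the horizontal: cable left is 90° − 17° = 73°, cable right is 90° − 51° = 39°.
Weight W = 107 × 10 = 1070 N acts straight down.
Horizontal: T_left cos 73° = T_right cos 39°  →  T_right = 0.3762 T_left.
Vertical: T_left sin 73° + T_right sin 39° = 1070.
Substituting the horizontal relation into the vertical equation gives 1.193 T_left = 1070, so T_left = 896.9 N.

T_left ≈ 897 N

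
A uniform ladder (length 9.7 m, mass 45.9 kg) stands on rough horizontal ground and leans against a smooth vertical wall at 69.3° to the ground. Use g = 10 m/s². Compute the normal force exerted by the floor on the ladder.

N_floor ≈ 459 N

ΣF_y = 0: N_floor = 45.9×10 = 459 N.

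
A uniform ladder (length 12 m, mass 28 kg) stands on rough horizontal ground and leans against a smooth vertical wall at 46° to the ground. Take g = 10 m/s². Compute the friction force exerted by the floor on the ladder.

Torques about the foot: N_wall · 12 sin 46° = 28×10×6 cos 46° → N_wall = 135.2 N.
ΣF_x = 0: f_floor = N_wall = 135.2 N.

f ≈ 135 N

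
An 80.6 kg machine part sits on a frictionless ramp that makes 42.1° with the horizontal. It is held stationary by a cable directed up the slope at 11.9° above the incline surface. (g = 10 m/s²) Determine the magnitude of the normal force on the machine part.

Take axes along and perpendicular to the incline. Weight components: W sin 42.1° = 540.4 N down-slope, W cos 42.1° = 598 N into the surface.
Along incline: T cos 11.9° = W sin 42.1° → T = 552.2 N.
Perpendicular: N = W cos 42.1° − T sin 11.9° = 484.2 N.

N ≈ 484 N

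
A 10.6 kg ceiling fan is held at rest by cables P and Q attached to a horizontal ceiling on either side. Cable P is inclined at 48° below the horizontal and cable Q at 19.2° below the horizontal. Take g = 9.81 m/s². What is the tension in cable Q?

T_Q ≈ 75.5 N

Weight W = 10.6 × 9.81 = 104 N acts straight down.
Horizontal: T_P cos 48° = T_Q cos 19.2°  →  T_P = 1.411 T_Q.
Vertical: T_P sin 48° + T_Q sin 19.2° = 104.
Substituting the horizontal relation into the vertical equation gives 1.378 T_Q = 104, so T_Q = 75.48 N.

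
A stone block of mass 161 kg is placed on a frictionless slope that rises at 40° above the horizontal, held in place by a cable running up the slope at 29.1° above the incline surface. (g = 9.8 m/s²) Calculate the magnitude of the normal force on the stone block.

N ≈ 644 N

Take axes along and perpendicular to the incline. Weight components: W sin 40° = 1014 N down-slope, W cos 40° = 1209 N into the surface.
Along incline: T cos 29.1° = W sin 40° → T = 1161 N.
Perpendicular: N = W cos 40° − T sin 29.1° = 644.2 N.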